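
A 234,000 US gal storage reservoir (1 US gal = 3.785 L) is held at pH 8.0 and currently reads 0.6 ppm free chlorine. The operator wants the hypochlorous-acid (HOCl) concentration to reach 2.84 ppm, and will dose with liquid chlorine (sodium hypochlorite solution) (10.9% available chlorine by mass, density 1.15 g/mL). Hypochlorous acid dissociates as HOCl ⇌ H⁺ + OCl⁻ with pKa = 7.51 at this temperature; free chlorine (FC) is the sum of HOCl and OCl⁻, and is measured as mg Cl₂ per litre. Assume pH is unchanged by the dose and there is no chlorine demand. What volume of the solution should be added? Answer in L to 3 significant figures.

77.8 L

Volume: 234,000 US gal × 3.785 L/gal = 885,690 L.
[OCl⁻]/[HOCl] = 10^(pH − pKa) = 10^(8.0 − 7.51) = 3.09; fraction as HOCl = 1/(1 + 3.09) = 0.2445.
Free chlorine required for 2.84 ppm HOCl: 2.84 / 0.2445 = 11.62 ppm.
FC to add: 11.62 − 0.6 = 11.02 mg/L as Cl₂.
Cl₂ equivalent: 11.02 mg/L × 885,690 L = 9757 g.
Product at 10.9% available Cl: 9757 / 0.109 = 89,520 g.
Volume: 89,520 g ÷ 1.15 g/mL = 77,840 mL.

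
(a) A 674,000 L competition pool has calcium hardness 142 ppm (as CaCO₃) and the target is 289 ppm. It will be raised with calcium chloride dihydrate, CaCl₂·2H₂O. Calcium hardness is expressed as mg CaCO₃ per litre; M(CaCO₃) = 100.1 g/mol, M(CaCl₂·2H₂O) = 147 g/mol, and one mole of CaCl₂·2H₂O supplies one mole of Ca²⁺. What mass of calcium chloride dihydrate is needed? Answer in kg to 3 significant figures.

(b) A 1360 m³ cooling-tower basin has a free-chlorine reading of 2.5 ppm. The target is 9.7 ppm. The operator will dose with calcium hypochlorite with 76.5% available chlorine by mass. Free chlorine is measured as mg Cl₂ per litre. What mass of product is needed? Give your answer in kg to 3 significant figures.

(a) 145 kg; (b) 12.8 kg

(a) Hardness to add: (289 − 142) = 147 mg/L as CaCO₃ × 674,000 L = 99,080 g as CaCO₃.
(a) Moles of Ca²⁺ (1 mol Ca²⁺ ≡ 1 mol CaCO₃): 99,080 / 100.1 g/mol = 989.8 mol.
(a) Mass of CaCl₂·2H₂O: 989.8 × 147 = 145,500 g.

(b) Volume: 1360 m³ = 1,360,000 L.
(b) Chlorine deficit: 9.7 − 2.5 = 7.2 ppm = 7.2 mg/L as Cl₂.
(b) Cl₂ equivalent needed: 7.2 mg/L × 1,360,000 L = 9,792,000 mg = 9792 g.
(b) Product at 76.5% available chlorine: 9792 / 0.765 = 12,800 g.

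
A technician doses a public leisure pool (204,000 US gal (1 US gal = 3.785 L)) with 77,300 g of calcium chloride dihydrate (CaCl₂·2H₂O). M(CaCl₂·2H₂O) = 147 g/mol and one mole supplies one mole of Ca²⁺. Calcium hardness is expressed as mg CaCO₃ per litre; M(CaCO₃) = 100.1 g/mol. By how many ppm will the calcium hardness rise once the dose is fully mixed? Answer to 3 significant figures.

68.2 ppm

Volume: 204,000 US gal × 3.785 L/gal = 772,140 L.
Moles of Ca²⁺: 77,300 g ÷ 147 g/mol = 525.9 mol.
As CaCO₃: 525.9 mol × 100.1 g/mol = 52,640 g.
Rise: 52,640 g / 772,140 L × 1000 = 68.17 mg/L.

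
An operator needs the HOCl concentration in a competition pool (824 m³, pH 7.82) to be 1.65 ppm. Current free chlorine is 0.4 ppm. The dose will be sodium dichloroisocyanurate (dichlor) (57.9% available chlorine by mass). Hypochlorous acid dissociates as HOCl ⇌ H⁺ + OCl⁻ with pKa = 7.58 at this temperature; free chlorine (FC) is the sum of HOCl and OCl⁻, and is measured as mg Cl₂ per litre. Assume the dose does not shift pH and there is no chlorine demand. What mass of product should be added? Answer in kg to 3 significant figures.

Volume: 824 m³ = 824,000 L.
[OCl⁻]/[HOCl] = 10^(pH − pKa) = 10^(7.82 − 7.58) = 1.738; fraction as HOCl = 1/(1 + 1.738) = 0.3653.
Free chlorine required for 1.65 ppm HOCl: 1.65 / 0.3653 = 4.517 ppm.
FC to add: 4.517 − 0.4 = 4.117 mg/L as Cl₂.
Cl₂ equivalent: 4.117 mg/L × 824,000 L = 3393 g.
Product at 57.9% available Cl: 3393 / 0.579 = 5860 g.

5.86 kg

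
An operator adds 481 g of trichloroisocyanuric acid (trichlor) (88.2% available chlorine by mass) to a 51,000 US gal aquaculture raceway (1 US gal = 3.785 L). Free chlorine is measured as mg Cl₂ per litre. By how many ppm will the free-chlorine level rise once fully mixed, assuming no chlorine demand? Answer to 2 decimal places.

2.20 ppm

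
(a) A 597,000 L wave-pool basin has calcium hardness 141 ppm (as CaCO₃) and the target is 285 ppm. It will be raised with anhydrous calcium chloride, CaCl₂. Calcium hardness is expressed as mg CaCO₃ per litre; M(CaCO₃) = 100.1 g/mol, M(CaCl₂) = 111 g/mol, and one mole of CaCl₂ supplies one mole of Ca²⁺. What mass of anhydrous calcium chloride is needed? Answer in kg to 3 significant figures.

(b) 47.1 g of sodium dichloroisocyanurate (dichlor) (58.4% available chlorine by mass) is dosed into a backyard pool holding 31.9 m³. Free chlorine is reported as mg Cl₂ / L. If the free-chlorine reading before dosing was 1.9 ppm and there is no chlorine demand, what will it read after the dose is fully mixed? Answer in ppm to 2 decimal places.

(a) Hardness to add: (285 − 141) = 144 mg/L as CaCO₃ × 597,000 L = 85,970 g as CaCO₃.
(a) Moles of Ca²⁺ (1 mol Ca²⁺ ≡ 1 mol CaCO₃): 85,970 / 100.1 g/mol = 858.8 mol.
(a) Mass of CaCl₂: 858.8 × 111 = 95,330 g.

(b) Volume: 31.9 m³ = 31,900 L.
(b) Available chlorine delivered: 47.1 g × 0.584 = 27.51 g as Cl₂.
(b) Concentration rise: 27.51 g / 31,900 L = 0.8623 mg/L = 0.86 ppm.
(b) Final FC: 1.9 + 0.86 = 2.76 ppm.

(a) 95.3 kg; (b) 2.76 ppm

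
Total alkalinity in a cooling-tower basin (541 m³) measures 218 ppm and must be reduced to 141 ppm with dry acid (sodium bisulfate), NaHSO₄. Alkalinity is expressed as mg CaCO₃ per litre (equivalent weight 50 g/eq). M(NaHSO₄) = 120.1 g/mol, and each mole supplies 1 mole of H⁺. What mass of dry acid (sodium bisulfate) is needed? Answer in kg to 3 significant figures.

100 kg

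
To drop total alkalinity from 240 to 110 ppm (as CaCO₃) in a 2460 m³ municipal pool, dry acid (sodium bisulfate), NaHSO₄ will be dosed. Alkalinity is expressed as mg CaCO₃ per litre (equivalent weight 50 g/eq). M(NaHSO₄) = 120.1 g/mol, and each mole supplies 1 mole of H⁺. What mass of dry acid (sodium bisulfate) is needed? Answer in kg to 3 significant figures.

Volume: 2460 m³ = 2,460,000 L.
Alkalinity to neutralize: (240 − 110) = 130 mg/L as CaCO₃ × 2,460,000 L = 319,800 g as CaCO₃.
Equivalents of H⁺ required: 319,800 ÷ 50 g/eq = 6396 eq = 6396 mol NaHSO₄.
Mass of NaHSO₄: 6396 × 120.1 = 768,200 g.

768 kg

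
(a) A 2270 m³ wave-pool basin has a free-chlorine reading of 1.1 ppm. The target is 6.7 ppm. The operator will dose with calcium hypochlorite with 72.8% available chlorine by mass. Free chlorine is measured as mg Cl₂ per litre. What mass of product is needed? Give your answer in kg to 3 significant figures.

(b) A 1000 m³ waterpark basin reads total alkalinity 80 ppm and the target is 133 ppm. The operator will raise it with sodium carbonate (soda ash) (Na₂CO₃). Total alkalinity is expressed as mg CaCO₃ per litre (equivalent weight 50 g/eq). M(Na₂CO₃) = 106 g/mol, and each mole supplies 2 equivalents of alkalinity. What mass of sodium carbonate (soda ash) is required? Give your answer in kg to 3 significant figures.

(a) 17.5 kg; (b) 56.2 kg

(a) Volume: 2270 m³ = 2,270,000 L.
(a) Chlorine deficit: 6.7 − 1.1 = 5.6 ppm = 5.6 mg/L as Cl₂.
(a) Cl₂ equivalent needed: 5.6 mg/L × 2,270,000 L = 12,710,000 mg = 12,710 g.
(a) Product at 72.8% available chlorine: 12,710 / 0.728 = 17,460 g.

(b) Volume: 1000 m³ = 1,000,000 L.
(b) Alkalinity to add: (133 − 80) = 53 mg/L as CaCO₃ × 1,000,000 L = 53,000 g as CaCO₃.
(b) Equivalents: 53,000 g ÷ 50 g/eq = 1060 eq.
(b) Each mole of Na₂CO₃ supplies 2 eq, so 1060 / 2 = 530 mol.
(b) Mass: 530 mol × 106 g/mol = 56,180 g.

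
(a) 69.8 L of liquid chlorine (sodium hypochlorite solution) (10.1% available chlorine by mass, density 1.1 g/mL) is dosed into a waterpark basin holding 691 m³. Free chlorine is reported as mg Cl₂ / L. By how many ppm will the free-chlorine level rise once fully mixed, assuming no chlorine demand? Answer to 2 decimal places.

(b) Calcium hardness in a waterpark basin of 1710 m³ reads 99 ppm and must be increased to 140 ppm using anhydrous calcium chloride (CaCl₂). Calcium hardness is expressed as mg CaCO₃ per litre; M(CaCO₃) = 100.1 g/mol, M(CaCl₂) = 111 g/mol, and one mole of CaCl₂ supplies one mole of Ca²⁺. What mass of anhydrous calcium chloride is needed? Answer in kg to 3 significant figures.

(a) Volume: 691 m³ = 691,000 L.
(a) Mass of solution: 69.8 L × 1000 mL/L × 1.1 g/mL = 76,780 g.
(a) Available chlorine delivered: 76,780 g × 0.101 = 7755 g as Cl₂.
(a) Concentration rise: 7755 g / 691,000 L = 11.22 mg/L = 11.22 ppm.

(b) Volume: 1710 m³ = 1,710,000 L.
(b) Hardness to add: (140 − 99) = 41 mg/L as CaCO₃ × 1,710,000 L = 70,110 g as CaCO₃.
(b) Moles of Ca²⁺ (1 mol Ca²⁺ ≡ 1 mol CaCO₃): 70,110 / 100.1 g/mol = 700.4 mol.
(b) Mass of CaCl₂: 700.4 × 111 = 77,740 g.

(a) 11.22 ppm; (b) 77.7 kg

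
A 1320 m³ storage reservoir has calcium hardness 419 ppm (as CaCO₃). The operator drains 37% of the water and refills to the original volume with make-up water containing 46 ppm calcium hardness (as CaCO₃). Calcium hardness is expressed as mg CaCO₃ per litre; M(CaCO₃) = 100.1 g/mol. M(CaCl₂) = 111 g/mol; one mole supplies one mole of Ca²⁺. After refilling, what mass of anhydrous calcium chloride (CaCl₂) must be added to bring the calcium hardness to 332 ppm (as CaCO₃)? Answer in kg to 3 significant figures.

Volume: 1320 m³ = 1,320,000 L.
After draining 37% and refilling: 419 × 0.63 + 46 × 0.37 = 280.99 ppm.
Deficit to target: 332 − 280.99 = 51.01 mg/L.
As CaCO₃: 51.01 mg/L × 1,320,000 L = 67,330 g; ÷ 100.1 = 672.7 mol Ca²⁺.
Mass: 672.7 × 111 = 74,670 g.

74.7 kg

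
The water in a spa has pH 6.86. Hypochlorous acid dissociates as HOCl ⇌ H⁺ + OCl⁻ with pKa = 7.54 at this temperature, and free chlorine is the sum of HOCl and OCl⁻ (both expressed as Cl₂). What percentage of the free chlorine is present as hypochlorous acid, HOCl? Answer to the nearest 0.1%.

82.7%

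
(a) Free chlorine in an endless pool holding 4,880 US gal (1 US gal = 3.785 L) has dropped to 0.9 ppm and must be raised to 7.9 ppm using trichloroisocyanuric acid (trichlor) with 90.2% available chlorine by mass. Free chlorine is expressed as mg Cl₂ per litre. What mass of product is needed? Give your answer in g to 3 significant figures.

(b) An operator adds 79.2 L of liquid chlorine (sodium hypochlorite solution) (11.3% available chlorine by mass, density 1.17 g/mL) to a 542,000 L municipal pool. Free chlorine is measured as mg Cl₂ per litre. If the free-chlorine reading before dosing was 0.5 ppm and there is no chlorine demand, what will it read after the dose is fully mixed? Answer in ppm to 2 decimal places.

(a) Volume: 4,880 US gal × 3.785 L/gal = 18,471 L.
(a) Chlorine deficit: 7.9 − 0.9 = 7 ppm = 7 mg/L as Cl₂.
(a) Cl₂ equivalent needed: 7 mg/L × 18,471 L = 129,300 mg = 129.3 g.
(a) Product at 90.2% available chlorine: 129.3 / 0.902 = 143.3 g.

(b) Mass of solution: 79.2 L × 1000 mL/L × 1.17 g/mL = 92,660 g.
(b) Available chlorine delivered: 92,660 g × 0.113 = 10,470 g as Cl₂.
(b) Concentration rise: 10,470 g / 542,000 L = 19.32 mg/L = 19.32 ppm.
(b) Final FC: 0.5 + 19.32 = 19.82 ppm.

(a) 143 g; (b) 19.82 ppm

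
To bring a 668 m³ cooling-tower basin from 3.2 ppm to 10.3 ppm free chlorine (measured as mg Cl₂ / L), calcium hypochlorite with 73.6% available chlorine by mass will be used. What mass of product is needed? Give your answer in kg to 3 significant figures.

6.44 kg

Volume: 668 m³ = 668,000 L.
Chlorine deficit: 10.3 − 3.2 = 7.1 ppm = 7.1 mg/L as Cl₂.
Cl₂ equivalent needed: 7.1 mg/L × 668,000 L = 4,743,000 mg = 4743 g.
Product at 73.6% available chlorine: 4743 / 0.736 = 6444 g.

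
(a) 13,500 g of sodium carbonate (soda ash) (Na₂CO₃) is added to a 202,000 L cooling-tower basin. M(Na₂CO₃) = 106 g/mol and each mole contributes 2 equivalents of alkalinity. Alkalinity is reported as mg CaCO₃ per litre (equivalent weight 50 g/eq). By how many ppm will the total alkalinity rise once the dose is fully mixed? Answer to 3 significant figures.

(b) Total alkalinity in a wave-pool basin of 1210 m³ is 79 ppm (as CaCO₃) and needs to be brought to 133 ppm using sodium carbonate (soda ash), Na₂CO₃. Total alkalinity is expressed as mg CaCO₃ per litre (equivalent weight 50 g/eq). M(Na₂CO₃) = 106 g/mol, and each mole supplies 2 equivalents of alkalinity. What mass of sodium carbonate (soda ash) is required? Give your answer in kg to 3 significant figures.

(a) Moles of Na₂CO₃: 13,500 g ÷ 106 g/mol = 127.4 mol → 254.7 eq of alkalinity.
(a) As CaCO₃: 254.7 eq × 50 g/eq = 12,740 g.
(a) Rise: 12,740 g / 202,000 L × 1000 = 63.05 mg/L.

(b) Volume: 1210 m³ = 1,210,000 L.
(b) Alkalinity to add: (133 − 79) = 54 mg/L as CaCO₃ × 1,210,000 L = 65,340 g as CaCO₃.
(b) Equivalents: 65,340 g ÷ 50 g/eq = 1307 eq.
(b) Each mole of Na₂CO₃ supplies 2 eq, so 1307 / 2 = 653.4 mol.
(b) Mass: 653.4 mol × 106 g/mol = 69,260 g.

(a) 63.0 ppm; (b) 69.3 kg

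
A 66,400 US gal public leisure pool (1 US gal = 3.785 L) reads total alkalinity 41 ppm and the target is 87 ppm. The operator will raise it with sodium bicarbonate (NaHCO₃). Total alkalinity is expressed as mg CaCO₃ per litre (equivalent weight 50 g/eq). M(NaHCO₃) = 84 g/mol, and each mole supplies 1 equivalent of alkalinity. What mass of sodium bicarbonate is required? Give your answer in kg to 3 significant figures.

19.4 kg

Volume: 66,400 US gal × 3.785 L/gal = 251,324 L.
Alkalinity to add: (87 − 41) = 46 mg/L as CaCO₃ × 251,324 L = 11,560 g as CaCO₃.
Equivalents: 11,560 g ÷ 50 g/eq = 231.2 eq.
NaHCO₃ supplies 1 eq per mole → 231.2 mol.
Mass: 231.2 mol × 84 g/mol = 19,420 g.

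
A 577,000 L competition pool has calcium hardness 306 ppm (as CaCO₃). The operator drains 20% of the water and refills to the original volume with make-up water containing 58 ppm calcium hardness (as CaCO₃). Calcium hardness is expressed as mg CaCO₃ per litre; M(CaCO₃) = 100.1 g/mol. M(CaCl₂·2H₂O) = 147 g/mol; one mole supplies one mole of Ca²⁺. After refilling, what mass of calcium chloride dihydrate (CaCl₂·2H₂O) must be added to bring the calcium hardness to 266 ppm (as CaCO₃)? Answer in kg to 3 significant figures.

After draining 20% and refilling: 306 × 0.80 + 58 × 0.20 = 256.4 ppm.
Deficit to target: 266 − 256.4 = 9.6 mg/L.
As CaCO₃: 9.6 mg/L × 577,000 L = 5539 g; ÷ 100.1 = 55.34 mol Ca²⁺.
Mass: 55.34 × 147 = 8134 g.

8.13 kg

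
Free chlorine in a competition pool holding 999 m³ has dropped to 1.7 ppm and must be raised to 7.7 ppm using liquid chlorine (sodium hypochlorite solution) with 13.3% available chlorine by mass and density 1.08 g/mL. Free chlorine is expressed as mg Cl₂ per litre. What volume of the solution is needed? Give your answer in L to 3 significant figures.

41.7 L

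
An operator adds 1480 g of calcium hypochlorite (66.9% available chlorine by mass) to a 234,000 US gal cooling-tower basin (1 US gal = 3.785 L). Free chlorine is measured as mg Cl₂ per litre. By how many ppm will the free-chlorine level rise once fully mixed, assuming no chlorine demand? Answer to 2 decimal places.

Volume: 234,000 US gal × 3.785 L/gal = 885,690 L.
Available chlorine delivered: 1480 g × 0.669 = 990.1 g as Cl₂.
Concentration rise: 990.1 g / 885,690 L = 1.118 mg/L = 1.12 ppm.

1.12 ppm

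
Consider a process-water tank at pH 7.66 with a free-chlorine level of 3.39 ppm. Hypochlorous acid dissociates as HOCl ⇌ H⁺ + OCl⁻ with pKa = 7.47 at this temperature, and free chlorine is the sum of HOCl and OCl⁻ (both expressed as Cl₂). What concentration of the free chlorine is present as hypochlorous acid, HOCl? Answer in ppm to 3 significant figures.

[OCl⁻]/[HOCl] = 10^(pH − pKa) = 10^(7.66 − 7.47) = 10^0.19 = 1.549.
Fraction as HOCl = 1 / (1 + 1.549) = 0.3923.
HOCl = 0.3923 × 3.39 ppm = 1.33 ppm.

1.33 ppm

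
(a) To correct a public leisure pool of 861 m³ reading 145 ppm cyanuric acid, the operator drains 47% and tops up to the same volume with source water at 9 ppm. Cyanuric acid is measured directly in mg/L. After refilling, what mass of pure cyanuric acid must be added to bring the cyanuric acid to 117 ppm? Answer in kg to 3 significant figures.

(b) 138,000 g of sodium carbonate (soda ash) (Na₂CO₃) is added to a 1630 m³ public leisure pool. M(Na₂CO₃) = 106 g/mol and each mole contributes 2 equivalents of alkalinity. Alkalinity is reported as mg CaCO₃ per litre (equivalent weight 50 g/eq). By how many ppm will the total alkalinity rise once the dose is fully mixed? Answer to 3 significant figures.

(a) 30.9 kg; (b) 79.9 ppm

(a) Volume: 861 m³ = 861,000 L.
(a) After draining 47% and refilling: 145 × 0.53 + 9 × 0.47 = 81.08 ppm.
(a) Deficit to target: 117 − 81.08 = 35.92 mg/L.
(a) Mass: 35.92 mg/L × 861,000 L = 30,930 g cyanuric acid.

(b) Volume: 1630 m³ = 1,630,000 L.
(b) Moles of Na₂CO₃: 138,000 g ÷ 106 g/mol = 1302 mol → 2604 eq of alkalinity.
(b) As CaCO₃: 2604 eq × 50 g/eq = 130,200 g.
(b) Rise: 130,200 g / 1,630,000 L × 1000 = 79.87 mg/L.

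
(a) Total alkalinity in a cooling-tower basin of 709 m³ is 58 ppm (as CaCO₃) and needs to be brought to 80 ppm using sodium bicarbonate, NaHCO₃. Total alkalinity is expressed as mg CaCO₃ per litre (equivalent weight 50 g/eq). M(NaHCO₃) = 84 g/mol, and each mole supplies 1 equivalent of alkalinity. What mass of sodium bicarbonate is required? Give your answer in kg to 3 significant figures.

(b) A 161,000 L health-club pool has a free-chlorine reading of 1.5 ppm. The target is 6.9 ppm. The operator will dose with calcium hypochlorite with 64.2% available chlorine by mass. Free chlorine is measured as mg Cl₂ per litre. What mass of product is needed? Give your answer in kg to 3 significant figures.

(a) 26.2 kg; (b) 1.35 kg

(a) Volume: 709 m³ = 709,000 L.
(a) Alkalinity to add: (80 − 58) = 22 mg/L as CaCO₃ × 709,000 L = 15,600 g as CaCO₃.
(a) Equivalents: 15,600 g ÷ 50 g/eq = 312 eq.
(a) NaHCO₃ supplies 1 eq per mole → 312 mol.
(a) Mass: 312 mol × 84 g/mol = 26,200 g.

(b) Chlorine deficit: 6.9 − 1.5 = 5.4 ppm = 5.4 mg/L as Cl₂.
(b) Cl₂ equivalent needed: 5.4 mg/L × 161,000 L = 869,400 mg = 869.4 g.
(b) Product at 64.2% available chlorine: 869.4 / 0.642 = 1354 g.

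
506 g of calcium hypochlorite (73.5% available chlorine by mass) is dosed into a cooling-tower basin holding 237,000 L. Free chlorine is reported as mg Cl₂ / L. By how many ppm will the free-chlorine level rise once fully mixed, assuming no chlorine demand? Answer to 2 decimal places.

1.57 ppm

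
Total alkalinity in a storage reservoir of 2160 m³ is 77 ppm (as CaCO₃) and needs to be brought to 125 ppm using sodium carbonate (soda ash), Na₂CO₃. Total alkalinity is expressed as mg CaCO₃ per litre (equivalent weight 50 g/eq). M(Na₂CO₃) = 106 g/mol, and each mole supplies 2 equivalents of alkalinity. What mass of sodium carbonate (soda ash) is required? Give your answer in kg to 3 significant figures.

110 kg

Volume: 2160 m³ = 2,160,000 L.
Alkalinity to add: (125 − 77) = 48 mg/L as CaCO₃ × 2,160,000 L = 103,700 g as CaCO₃.
Equivalents: 103,700 g ÷ 50 g/eq = 2074 eq.
Each mole of Na₂CO₃ supplies 2 eq, so 2074 / 2 = 1037 mol.
Mass: 1037 mol × 106 g/mol = 109,900 g.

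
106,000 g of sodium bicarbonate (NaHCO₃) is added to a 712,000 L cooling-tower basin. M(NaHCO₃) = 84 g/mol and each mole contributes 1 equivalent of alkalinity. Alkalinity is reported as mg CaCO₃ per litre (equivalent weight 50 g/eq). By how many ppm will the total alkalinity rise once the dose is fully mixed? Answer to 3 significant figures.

Moles of NaHCO₃: 106,000 g ÷ 84 g/mol = 1262 mol → 1262 eq of alkalinity.
As CaCO₃: 1262 eq × 50 g/eq = 63,100 g.
Rise: 63,100 g / 712,000 L × 1000 = 88.62 mg/L.

88.6 ppm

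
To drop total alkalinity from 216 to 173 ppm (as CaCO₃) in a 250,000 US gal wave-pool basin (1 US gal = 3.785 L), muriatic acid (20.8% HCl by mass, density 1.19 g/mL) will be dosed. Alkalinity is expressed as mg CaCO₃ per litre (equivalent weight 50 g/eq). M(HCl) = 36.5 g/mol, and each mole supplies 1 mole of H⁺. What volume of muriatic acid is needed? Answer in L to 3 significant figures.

Volume: 250,000 US gal × 3.785 L/gal = 946,250 L.
Alkalinity to neutralize: (216 − 173) = 43 mg/L as CaCO₃ × 946,250 L = 40,690 g as CaCO₃.
Equivalents of H⁺ required: 40,690 ÷ 50 g/eq = 813.8 eq = 813.8 mol HCl.
Mass of HCl: 813.8 × 36.5 = 29,700 g.
Mass of 20.8% solution: 29,700 / 0.208 = 142,800 g.
Volume: 142,800 g ÷ 1.19 g/mL = 120,000 mL.

120 L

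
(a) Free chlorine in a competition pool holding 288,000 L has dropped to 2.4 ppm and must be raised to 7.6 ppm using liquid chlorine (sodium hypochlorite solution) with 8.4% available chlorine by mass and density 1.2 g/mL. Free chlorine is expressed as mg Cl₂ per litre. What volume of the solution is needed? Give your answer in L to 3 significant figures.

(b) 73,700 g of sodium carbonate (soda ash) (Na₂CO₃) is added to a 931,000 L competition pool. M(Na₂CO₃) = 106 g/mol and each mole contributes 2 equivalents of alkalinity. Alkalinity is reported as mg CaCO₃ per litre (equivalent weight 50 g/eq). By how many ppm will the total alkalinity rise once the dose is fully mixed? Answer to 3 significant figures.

(a) Chlorine deficit: 7.6 − 2.4 = 5.2 ppm = 5.2 mg/L as Cl₂.
(a) Cl₂ equivalent needed: 5.2 mg/L × 288,000 L = 1,498,000 mg = 1498 g.
(a) Product at 8.4% available chlorine: 1498 / 0.084 = 17,830 g.
(a) Volume at density 1.2 g/mL: 17,830 g ÷ 1.2 g/mL = 14,860 mL.

(b) Moles of Na₂CO₃: 73,700 g ÷ 106 g/mol = 695.3 mol → 1391 eq of alkalinity.
(b) As CaCO₃: 1391 eq × 50 g/eq = 69,530 g.
(b) Rise: 69,530 g / 931,000 L × 1000 = 74.68 mg/L.

(a) 14.9 L; (b) 74.7 ppm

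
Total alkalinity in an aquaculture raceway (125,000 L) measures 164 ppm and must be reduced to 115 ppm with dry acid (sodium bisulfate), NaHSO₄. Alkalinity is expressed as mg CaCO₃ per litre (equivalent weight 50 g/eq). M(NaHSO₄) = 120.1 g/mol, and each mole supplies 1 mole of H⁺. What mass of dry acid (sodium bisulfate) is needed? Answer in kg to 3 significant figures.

Alkalinity to neutralize: (164 − 115) = 49 mg/L as CaCO₃ × 125,000 L = 6125 g as CaCO₃.
Equivalents of H⁺ required: 6125 ÷ 50 g/eq = 122.5 eq = 122.5 mol NaHSO₄.
Mass of NaHSO₄: 122.5 × 120.1 = 14,710 g.

14.7 kg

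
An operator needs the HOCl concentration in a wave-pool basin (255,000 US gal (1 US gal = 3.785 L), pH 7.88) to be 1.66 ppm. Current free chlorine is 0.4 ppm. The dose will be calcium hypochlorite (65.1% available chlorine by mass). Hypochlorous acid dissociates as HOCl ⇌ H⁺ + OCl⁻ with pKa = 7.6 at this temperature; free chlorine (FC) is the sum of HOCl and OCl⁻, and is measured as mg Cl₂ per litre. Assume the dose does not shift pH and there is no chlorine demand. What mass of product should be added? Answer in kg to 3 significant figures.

6.56 kg

Volume: 255,000 US gal × 3.785 L/gal = 965,175 L.
[OCl⁻]/[HOCl] = 10^(pH − pKa) = 10^(7.88 − 7.6) = 1.905; fraction as HOCl = 1/(1 + 1.905) = 0.3442.
Free chlorine required for 1.66 ppm HOCl: 1.66 / 0.3442 = 4.823 ppm.
FC to add: 4.823 − 0.4 = 4.423 mg/L as Cl₂.
Cl₂ equivalent: 4.423 mg/L × 965,175 L = 4269 g.
Product at 65.1% available Cl: 4269 / 0.651 = 6558 g.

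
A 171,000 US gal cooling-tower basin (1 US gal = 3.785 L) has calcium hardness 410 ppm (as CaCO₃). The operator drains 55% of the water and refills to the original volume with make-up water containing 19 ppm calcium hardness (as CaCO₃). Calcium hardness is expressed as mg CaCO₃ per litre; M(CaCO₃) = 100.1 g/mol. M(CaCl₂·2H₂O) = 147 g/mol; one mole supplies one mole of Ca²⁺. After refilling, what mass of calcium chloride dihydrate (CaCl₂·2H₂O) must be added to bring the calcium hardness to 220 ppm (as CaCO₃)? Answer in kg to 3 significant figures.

Volume: 171,000 US gal × 3.785 L/gal = 647,235 L.
After draining 55% and refilling: 410 × 0.45 + 19 × 0.55 = 194.95 ppm.
Deficit to target: 220 − 194.95 = 25.05 mg/L.
As CaCO₃: 25.05 mg/L × 647,235 L = 16,210 g; ÷ 100.1 = 162 mol Ca²⁺.
Mass: 162 × 147 = 23,810 g.

23.8 kg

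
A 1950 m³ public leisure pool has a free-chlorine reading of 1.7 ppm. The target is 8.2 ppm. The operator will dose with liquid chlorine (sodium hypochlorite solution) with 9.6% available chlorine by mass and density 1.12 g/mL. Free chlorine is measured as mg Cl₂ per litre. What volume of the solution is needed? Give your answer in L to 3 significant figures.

Volume: 1950 m³ = 1,950,000 L.
Chlorine deficit: 8.2 − 1.7 = 6.5 ppm = 6.5 mg/L as Cl₂.
Cl₂ equivalent needed: 6.5 mg/L × 1,950,000 L = 12,680,000 mg = 12,680 g.
Product at 9.6% available chlorine: 12,680 / 0.096 = 132,000 g.
Volume at density 1.12 g/mL: 132,000 g ÷ 1.12 g/mL = 117,900 mL.

118 L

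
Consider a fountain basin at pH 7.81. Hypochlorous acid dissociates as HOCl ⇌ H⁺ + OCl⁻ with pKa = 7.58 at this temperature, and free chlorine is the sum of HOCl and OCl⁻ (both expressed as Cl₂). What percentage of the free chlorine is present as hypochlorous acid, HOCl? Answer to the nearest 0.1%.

37.1%

[OCl⁻]/[HOCl] = 10^(pH − pKa) = 10^(7.81 − 7.58) = 10^0.23 = 1.698.
Fraction as HOCl = 1 / (1 + 1.698) = 0.3706.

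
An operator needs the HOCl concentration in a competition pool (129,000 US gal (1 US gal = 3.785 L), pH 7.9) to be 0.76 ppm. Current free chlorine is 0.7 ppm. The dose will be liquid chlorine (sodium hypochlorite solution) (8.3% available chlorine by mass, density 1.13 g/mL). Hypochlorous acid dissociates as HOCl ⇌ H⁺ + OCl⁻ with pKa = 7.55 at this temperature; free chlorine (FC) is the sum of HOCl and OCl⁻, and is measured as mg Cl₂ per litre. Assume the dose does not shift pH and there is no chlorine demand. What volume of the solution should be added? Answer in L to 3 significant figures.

9.17 L

Volume: 129,000 US gal × 3.785 L/gal = 488,265 L.
[OCl⁻]/[HOCl] = 10^(pH − pKa) = 10^(7.9 − 7.55) = 2.239; fraction as HOCl = 1/(1 + 2.239) = 0.3088.
Free chlorine required for 0.76 ppm HOCl: 0.76 / 0.3088 = 2.461 ppm.
FC to add: 2.461 − 0.7 = 1.761 mg/L as Cl₂.
Cl₂ equivalent: 1.761 mg/L × 488,265 L = 860 g.
Product at 8.3% available Cl: 860 / 0.083 = 10,360 g.
Volume: 10,360 g ÷ 1.13 g/mL = 9170 mL.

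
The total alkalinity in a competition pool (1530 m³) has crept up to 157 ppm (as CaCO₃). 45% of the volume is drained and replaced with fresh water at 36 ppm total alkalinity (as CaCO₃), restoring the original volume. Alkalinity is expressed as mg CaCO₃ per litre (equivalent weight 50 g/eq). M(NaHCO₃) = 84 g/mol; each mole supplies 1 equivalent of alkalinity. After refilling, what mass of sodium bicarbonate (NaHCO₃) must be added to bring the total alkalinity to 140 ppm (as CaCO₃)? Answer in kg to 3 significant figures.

96.3 kg

Volume: 1530 m³ = 1,530,000 L.
After draining 45% and refilling: 157 × 0.55 + 36 × 0.45 = 102.55 ppm.
Deficit to target: 140 − 102.55 = 37.45 mg/L.
As CaCO₃: 37.45 mg/L × 1,530,000 L = 57,300 g; ÷ 50 g/eq ÷ 1 = 1146 mol NaHCO₃.
Mass: 1146 × 84 = 96,260 g.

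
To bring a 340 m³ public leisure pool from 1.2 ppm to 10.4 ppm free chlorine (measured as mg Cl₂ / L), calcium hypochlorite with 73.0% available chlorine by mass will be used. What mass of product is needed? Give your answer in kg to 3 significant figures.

4.28 kg

Volume: 340 m³ = 340,000 L.
Chlorine deficit: 10.4 − 1.2 = 9.2 ppm = 9.2 mg/L as Cl₂.
Cl₂ equivalent needed: 9.2 mg/L × 340,000 L = 3,128,000 mg = 3128 g.
Product at 73.0% available chlorine: 3128 / 0.73 = 4285 g.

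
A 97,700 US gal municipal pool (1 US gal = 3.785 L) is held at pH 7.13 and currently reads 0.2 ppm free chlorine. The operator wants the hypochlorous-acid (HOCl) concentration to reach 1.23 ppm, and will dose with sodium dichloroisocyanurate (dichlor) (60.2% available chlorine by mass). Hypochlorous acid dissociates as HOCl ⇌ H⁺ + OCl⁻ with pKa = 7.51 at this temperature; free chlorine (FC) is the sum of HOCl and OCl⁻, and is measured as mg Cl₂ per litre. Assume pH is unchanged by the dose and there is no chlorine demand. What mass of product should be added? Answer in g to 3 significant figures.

948 g

Volume: 97,700 US gal × 3.785 L/gal = 369,794 L.
[OCl⁻]/[HOCl] = 10^(pH − pKa) = 10^(7.13 − 7.51) = 0.4169; fraction as HOCl = 1/(1 + 0.4169) = 0.7058.
Free chlorine required for 1.23 ppm HOCl: 1.23 / 0.7058 = 1.743 ppm.
FC to add: 1.743 − 0.2 = 1.543 mg/L as Cl₂.
Cl₂ equivalent: 1.543 mg/L × 369,794 L = 570.5 g.
Product at 60.2% available Cl: 570.5 / 0.602 = 947.7 g.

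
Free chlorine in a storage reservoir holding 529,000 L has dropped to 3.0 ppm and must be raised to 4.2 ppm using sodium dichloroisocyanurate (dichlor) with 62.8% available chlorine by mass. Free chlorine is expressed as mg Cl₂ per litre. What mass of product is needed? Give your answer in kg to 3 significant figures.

Chlorine deficit: 4.2 − 3.0 = 1.2 ppm = 1.2 mg/L as Cl₂.
Cl₂ equivalent needed: 1.2 mg/L × 529,000 L = 634,800 mg = 634.8 g.
Product at 62.8% available chlorine: 634.8 / 0.628 = 1011 g.

1.01 kg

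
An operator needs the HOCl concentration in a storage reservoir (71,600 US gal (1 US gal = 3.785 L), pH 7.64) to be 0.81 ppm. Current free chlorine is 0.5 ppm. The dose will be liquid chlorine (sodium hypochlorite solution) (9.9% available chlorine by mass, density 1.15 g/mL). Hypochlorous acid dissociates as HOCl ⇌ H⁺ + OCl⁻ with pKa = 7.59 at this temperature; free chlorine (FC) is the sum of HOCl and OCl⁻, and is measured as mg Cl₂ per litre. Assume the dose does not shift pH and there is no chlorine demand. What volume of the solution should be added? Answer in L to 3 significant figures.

2.90 L

Volume: 71,600 US gal × 3.785 L/gal = 271,006 L.
[OCl⁻]/[HOCl] = 10^(pH − pKa) = 10^(7.64 − 7.59) = 1.122; fraction as HOCl = 1/(1 + 1.122) = 0.4712.
Free chlorine required for 0.81 ppm HOCl: 0.81 / 0.4712 = 1.719 ppm.
FC to add: 1.719 − 0.5 = 1.219 mg/L as Cl₂.
Cl₂ equivalent: 1.219 mg/L × 271,006 L = 330.3 g.
Product at 9.9% available Cl: 330.3 / 0.099 = 3336 g.
Volume: 3336 g ÷ 1.15 g/mL = 2901 mL.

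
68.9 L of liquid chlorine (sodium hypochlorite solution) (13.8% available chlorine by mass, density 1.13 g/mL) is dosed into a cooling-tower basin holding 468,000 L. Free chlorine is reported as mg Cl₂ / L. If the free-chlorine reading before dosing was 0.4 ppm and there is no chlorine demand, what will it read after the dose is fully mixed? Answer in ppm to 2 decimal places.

Mass of solution: 68.9 L × 1000 mL/L × 1.13 g/mL = 77,860 g.
Available chlorine delivered: 77,860 g × 0.138 = 10,740 g as Cl₂.
Concentration rise: 10,740 g / 468,000 L = 22.96 mg/L = 22.96 ppm.
Final FC: 0.4 + 22.96 = 23.36 ppm.

23.36 ppm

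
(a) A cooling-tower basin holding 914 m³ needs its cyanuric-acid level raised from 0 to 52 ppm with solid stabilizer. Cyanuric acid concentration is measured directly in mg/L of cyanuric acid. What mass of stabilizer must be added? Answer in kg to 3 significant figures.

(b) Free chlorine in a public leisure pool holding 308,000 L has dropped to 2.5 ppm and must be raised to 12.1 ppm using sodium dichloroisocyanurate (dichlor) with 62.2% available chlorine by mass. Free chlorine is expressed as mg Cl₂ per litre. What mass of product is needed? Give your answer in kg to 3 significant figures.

(a) 47.5 kg; (b) 4.75 kg

(a) Volume: 914 m³ = 914,000 L.
(a) CYA to add: (52 − 0) = 52 mg/L × 914,000 L = 47,530 g cyanuric acid.

(b) Chlorine deficit: 12.1 − 2.5 = 9.6 ppm = 9.6 mg/L as Cl₂.
(b) Cl₂ equivalent needed: 9.6 mg/L × 308,000 L = 2,957,000 mg = 2957 g.
(b) Product at 62.2% available chlorine: 2957 / 0.622 = 4754 g.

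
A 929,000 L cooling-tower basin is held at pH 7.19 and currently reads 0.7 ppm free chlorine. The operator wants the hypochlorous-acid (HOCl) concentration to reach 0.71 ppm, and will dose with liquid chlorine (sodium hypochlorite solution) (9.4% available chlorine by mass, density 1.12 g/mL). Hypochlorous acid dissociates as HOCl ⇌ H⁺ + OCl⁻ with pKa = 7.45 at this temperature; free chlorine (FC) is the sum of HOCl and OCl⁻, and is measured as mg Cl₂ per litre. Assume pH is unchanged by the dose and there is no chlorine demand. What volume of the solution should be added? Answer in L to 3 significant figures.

3.53 L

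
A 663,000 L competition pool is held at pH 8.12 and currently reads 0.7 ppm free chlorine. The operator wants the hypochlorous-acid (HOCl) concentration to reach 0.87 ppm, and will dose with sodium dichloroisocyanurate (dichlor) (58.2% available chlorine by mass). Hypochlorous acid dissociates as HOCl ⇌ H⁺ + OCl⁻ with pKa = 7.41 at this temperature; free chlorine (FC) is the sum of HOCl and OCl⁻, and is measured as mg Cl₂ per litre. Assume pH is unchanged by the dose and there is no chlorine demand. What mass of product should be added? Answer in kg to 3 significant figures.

[OCl⁻]/[HOCl] = 10^(pH − pKa) = 10^(8.12 − 7.41) = 5.129; fraction as HOCl = 1/(1 + 5.129) = 0.1632.
Free chlorine required for 0.87 ppm HOCl: 0.87 / 0.1632 = 5.332 ppm.
FC to add: 5.332 − 0.7 = 4.632 mg/L as Cl₂.
Cl₂ equivalent: 4.632 mg/L × 663,000 L = 3071 g.
Product at 58.2% available Cl: 3071 / 0.582 = 5277 g.

5.28 kg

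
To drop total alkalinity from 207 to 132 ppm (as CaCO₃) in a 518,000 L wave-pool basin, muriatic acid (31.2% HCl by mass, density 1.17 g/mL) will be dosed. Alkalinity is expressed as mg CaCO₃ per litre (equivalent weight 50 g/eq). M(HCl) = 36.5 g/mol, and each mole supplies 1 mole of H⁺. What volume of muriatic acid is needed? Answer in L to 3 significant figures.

Alkalinity to neutralize: (207 − 132) = 75 mg/L as CaCO₃ × 518,000 L = 38,850 g as CaCO₃.
Equivalents of H⁺ required: 38,850 ÷ 50 g/eq = 777 eq = 777 mol HCl.
Mass of HCl: 777 × 36.5 = 28,360 g.
Mass of 31.2% solution: 28,360 / 0.312 = 90,900 g.
Volume: 90,900 g ÷ 1.17 g/mL = 77,690 mL.

77.7 L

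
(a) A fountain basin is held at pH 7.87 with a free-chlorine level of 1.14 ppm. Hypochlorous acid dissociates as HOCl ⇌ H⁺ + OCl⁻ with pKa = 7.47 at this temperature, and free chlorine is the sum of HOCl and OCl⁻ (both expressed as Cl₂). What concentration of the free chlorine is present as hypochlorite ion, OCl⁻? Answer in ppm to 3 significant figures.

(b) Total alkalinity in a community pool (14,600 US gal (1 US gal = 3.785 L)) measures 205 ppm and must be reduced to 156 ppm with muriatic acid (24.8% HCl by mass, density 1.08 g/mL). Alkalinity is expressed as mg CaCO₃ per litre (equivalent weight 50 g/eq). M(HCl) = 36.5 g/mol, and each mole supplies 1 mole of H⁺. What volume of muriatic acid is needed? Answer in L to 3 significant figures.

(a) [OCl⁻]/[HOCl] = 10^(pH − pKa) = 10^(7.87 − 7.47) = 10^0.40 = 2.512.
(a) Fraction as HOCl = 1 / (1 + 2.512) = 0.2847.
(a) OCl⁻ = (1 − 0.2847) × 1.14 ppm = 0.8154 ppm.

(b) Volume: 14,600 US gal × 3.785 L/gal = 55,261 L.
(b) Alkalinity to neutralize: (205 − 156) = 49 mg/L as CaCO₃ × 55,261 L = 2708 g as CaCO₃.
(b) Equivalents of H⁺ required: 2708 ÷ 50 g/eq = 54.16 eq = 54.16 mol HCl.
(b) Mass of HCl: 54.16 × 36.5 = 1977 g.
(b) Mass of 24.8% solution: 1977 / 0.248 = 7971 g.
(b) Volume: 7971 g ÷ 1.08 g/mL = 7380 mL.

(a) 0.815 ppm; (b) 7.38 L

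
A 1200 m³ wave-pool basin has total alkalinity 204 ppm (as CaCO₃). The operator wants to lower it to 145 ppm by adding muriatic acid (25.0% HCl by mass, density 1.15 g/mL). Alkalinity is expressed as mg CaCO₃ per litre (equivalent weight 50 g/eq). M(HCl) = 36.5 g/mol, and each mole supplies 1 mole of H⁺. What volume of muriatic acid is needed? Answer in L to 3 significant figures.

Volume: 1200 m³ = 1,200,000 L.
Alkalinity to neutralize: (204 − 145) = 59 mg/L as CaCO₃ × 1,200,000 L = 70,800 g as CaCO₃.
Equivalents of H⁺ required: 70,800 ÷ 50 g/eq = 1416 eq = 1416 mol HCl.
Mass of HCl: 1416 × 36.5 = 51,680 g.
Mass of 25.0% solution: 51,680 / 0.25 = 206,700 g.
Volume: 206,700 g ÷ 1.15 g/mL = 179,800 mL.

180 L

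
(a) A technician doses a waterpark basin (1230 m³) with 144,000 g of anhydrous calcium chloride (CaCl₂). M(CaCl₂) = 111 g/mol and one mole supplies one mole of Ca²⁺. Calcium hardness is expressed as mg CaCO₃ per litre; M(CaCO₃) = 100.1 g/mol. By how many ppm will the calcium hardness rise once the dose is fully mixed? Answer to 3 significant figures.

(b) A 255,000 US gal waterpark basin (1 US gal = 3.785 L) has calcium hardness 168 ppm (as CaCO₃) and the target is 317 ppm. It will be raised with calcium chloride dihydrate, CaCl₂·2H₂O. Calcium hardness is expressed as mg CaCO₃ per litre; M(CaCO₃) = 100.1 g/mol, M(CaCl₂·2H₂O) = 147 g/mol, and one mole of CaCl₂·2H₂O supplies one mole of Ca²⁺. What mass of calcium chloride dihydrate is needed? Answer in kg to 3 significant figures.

(a) 106 ppm; (b) 211 kg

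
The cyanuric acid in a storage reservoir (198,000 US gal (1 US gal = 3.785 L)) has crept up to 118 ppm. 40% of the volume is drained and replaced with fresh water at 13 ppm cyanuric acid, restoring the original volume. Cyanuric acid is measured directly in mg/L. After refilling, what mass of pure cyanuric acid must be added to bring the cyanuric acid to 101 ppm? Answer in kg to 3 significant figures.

18.7 kg

Volume: 198,000 US gal × 3.785 L/gal = 749,430 L.
After draining 40% and refilling: 118 × 0.60 + 13 × 0.40 = 76 ppm.
Deficit to target: 101 − 76 = 25 mg/L.
Mass: 25 mg/L × 749,430 L = 18,740 g cyanuric acid.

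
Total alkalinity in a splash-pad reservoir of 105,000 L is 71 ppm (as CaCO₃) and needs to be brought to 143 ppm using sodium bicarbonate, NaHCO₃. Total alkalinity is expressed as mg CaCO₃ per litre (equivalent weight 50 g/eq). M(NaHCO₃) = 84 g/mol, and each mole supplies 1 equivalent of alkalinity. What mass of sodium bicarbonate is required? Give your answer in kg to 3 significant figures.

Alkalinity to add: (143 − 71) = 72 mg/L as CaCO₃ × 105,000 L = 7560 g as CaCO₃.
Equivalents: 7560 g ÷ 50 g/eq = 151.2 eq.
NaHCO₃ supplies 1 eq per mole → 151.2 mol.
Mass: 151.2 mol × 84 g/mol = 12,700 g.

12.7 kg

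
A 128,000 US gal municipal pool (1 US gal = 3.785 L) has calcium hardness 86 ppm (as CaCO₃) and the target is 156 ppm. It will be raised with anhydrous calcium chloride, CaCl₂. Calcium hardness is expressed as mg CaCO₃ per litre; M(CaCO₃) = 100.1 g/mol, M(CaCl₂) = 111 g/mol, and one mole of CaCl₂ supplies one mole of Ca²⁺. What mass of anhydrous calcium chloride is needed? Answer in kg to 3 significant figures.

Volume: 128,000 US gal × 3.785 L/gal = 484,480 L.
Hardness to add: (156 − 86) = 70 mg/L as CaCO₃ × 484,480 L = 33,910 g as CaCO₃.
Moles of Ca²⁺ (1 mol Ca²⁺ ≡ 1 mol CaCO₃): 33,910 / 100.1 g/mol = 338.8 mol.
Mass of CaCl₂: 338.8 × 111 = 37,610 g.

37.6 kg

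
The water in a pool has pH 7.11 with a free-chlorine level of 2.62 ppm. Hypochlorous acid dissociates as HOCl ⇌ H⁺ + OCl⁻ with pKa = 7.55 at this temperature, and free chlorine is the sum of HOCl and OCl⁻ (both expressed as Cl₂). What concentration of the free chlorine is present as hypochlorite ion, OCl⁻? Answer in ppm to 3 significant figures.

[OCl⁻]/[HOCl] = 10^(pH − pKa) = 10^(7.11 − 7.55) = 10^-0.44 = 0.3631.
Fraction as HOCl = 1 / (1 + 0.3631) = 0.7336.
OCl⁻ = (1 − 0.7336) × 2.62 ppm = 0.6979 ppm.

0.698 ppm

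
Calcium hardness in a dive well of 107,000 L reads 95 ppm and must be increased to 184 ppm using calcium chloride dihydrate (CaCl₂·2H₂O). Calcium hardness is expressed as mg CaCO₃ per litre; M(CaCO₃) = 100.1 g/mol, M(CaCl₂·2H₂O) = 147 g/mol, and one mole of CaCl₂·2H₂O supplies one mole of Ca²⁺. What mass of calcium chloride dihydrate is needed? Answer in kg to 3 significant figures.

14.0 kg

Hardness to add: (184 − 95) = 89 mg/L as CaCO₃ × 107,000 L = 9523 g as CaCO₃.
Moles of Ca²⁺ (1 mol Ca²⁺ ≡ 1 mol CaCO₃): 9523 / 100.1 g/mol = 95.13 mol.
Mass of CaCl₂·2H₂O: 95.13 × 147 = 13,980 g.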